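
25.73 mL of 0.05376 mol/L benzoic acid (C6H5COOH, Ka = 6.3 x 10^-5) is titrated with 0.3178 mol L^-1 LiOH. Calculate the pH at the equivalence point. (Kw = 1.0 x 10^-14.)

8.43

n(C6H5COOH) = 0.05376 x 0.02573 = 0.001383 mol; V(LiOH) at equivalence = 0.001383/0.3178 = 0.004353 L.
At equivalence all the acid is converted to C6H5COO-; total volume = 0.02573 + 0.004353 = 0.03008 L, so [C6H5COO-] = 0.001383/0.03008 = 0.04598 M.
Kb = Kw/Ka = 1.0e-14 / 6.3 x 10^-5 = 1.59e-10.
[OH^-] = sqrt(Kb x [C6H5COO-]) = sqrt(1.59e-10 x 0.04598) = 2.70e-6 M.
pOH = 5.57, so pH = 14.00 - 5.57 = 8.43.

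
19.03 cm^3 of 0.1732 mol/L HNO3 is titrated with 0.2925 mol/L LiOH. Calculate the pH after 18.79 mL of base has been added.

n(acid) = 0.1732 x 0.01903 = 0.003296 mol; n(LiOH) added = 0.2925 x 0.01879 = 0.005496 mol.
Base is in excess by 0.005496 - 0.003296 = 0.002200 mol in a total volume of 0.03782 L.
[OH^-] = 0.002200/0.03782 = 0.05817 M, so pOH = 1.24 and pH = 14.00 - 1.24 = 12.76.

12.76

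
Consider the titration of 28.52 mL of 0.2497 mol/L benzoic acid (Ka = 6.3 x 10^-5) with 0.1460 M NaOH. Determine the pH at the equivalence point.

n(C6H5COOH) = 0.2497 x 0.02852 = 0.007121 mol; V(NaOH) at equivalence = 0.007121/0.1460 = 0.04878 L.
At equivalence all the acid is converted to C6H5COO-; total volume = 0.02852 + 0.04878 = 0.07730 L, so [C6H5COO-] = 0.007121/0.07730 = 0.09213 M.
Kb = Kw/Ka = 1.0e-14 / 6.3 x 10^-5 = 1.59e-10.
[OH^-] = sqrt(Kb x [C6H5COO-]) = sqrt(1.59e-10 x 0.09213) = 3.82e-6 M.
pOH = 5.42, so pH = 14.00 - 5.42 = 8.58.

8.58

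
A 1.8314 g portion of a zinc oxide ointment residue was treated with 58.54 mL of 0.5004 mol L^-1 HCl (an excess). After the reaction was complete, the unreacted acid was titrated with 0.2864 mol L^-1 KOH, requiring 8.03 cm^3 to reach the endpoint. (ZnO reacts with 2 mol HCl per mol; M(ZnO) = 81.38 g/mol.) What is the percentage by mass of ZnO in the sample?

60.0%

Total n(HCl) added = 0.5004 x 0.05854 = 0.02929 mol.
n(KOH) used = 0.2864 x 0.008030 = 0.002300 mol, which equals the excess n(HCl).
So n(HCl) consumed by the sample = 0.02929 - 0.002300 = 0.02699 mol.
n(ZnO) = 0.02699 / 2 = 0.01350 mol.
mass ZnO = 0.01350 x 81.38 = 1.098 g, so %ZnO = 1.098/1.8314 x 100 = 60.0%.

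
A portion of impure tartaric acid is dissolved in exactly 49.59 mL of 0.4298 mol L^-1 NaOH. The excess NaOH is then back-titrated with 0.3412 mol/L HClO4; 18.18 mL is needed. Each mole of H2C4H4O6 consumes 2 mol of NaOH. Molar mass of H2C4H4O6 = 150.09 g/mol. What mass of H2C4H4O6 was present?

1.13 g

Total n(NaOH) added = 0.4298 x 0.04959 = 0.02131 mol.
n(HClO4) used = 0.3412 x 0.01818 = 0.006203 mol, which equals the excess n(NaOH).
So n(NaOH) consumed by the sample = 0.02131 - 0.006203 = 0.01511 mol.
n(H2C4H4O6) = 0.01511 / 2 = 0.007555 mol.
mass = 0.007555 mol x 150.09 g/mol = 1.13 g.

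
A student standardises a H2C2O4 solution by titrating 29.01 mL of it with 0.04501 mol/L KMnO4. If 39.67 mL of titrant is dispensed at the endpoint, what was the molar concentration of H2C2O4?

0.154 M

n(KMnO4) = 0.04501 x 0.03967 = 0.001786 mol.
From the balanced equation, 2 mol KMnO4 reacts with 5 mol H2C2O4, so n(H2C2O4) = 0.001786 x 5/2 = 0.004464 mol.
[H2C2O4] = 0.004464 / 0.02901 L = 0.154 M.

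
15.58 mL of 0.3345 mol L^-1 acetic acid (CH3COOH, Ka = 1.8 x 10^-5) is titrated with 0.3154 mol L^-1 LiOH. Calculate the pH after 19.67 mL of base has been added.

n(acid) = 0.3345 x 0.01558 = 0.005212 mol; n(LiOH) added = 0.3154 x 0.01967 = 0.006204 mol.
Base is in excess by 0.006204 - 0.005212 = 0.0009924 mol in a total volume of 0.03525 L.
[OH^-] = 0.0009924/0.03525 = 0.02815 M, so pOH = 1.55 and pH = 14.00 - 1.55 = 12.45.

12.45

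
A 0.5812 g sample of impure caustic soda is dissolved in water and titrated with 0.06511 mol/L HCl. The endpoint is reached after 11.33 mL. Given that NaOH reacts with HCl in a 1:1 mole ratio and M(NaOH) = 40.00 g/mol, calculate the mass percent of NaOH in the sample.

n(HCl) = 0.06511 x 0.01133 = 0.0007377 mol.
n(NaOH) = 0.0007377 / 1 = 0.0007377 mol.
mass of NaOH = 0.0007377 x 40.00 = 0.02951 g.
% purity = 0.02951 / 0.5812 x 100 = 5.08%.

5.08%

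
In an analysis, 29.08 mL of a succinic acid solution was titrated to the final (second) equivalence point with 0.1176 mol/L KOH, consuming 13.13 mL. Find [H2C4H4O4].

n(KOH) = 0.1176 x 0.01313 = 0.001544 mol.
At the final (second) equivalence point, 2 mol OH^- react per mol H2C4H4O4, so n(H2C4H4O4) = 0.001544 / 2 = 0.0007720 mol.
[H2C4H4O4] = 0.0007720 / 0.02908 L = 0.0265 M.

0.0265 M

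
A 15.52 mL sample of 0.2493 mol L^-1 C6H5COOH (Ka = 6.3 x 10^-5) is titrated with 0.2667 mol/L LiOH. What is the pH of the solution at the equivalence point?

8.66

n(C6H5COOH) = 0.2493 x 0.01552 = 0.003869 mol; V(LiOH) at equivalence = 0.003869/0.2667 = 0.01451 L.
At equivalence all the acid is converted to C6H5COO-; total volume = 0.01552 + 0.01451 = 0.03003 L, so [C6H5COO-] = 0.003869/0.03003 = 0.1289 M.
Kb = Kw/Ka = 1.0e-14 / 6.3 x 10^-5 = 1.59e-10.
[OH^-] = sqrt(Kb x [C6H5COO-]) = sqrt(1.59e-10 x 0.1289) = 4.52e-6 M.
pOH = 5.34, so pH = 14.00 - 5.34 = 8.66.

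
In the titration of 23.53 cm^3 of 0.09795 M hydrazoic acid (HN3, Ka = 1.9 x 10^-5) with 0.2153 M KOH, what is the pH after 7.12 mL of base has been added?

5.02

Initial n(HN3) = 0.09795 x 0.02353 = 0.002305 mol.
n(KOH) added = 0.2153 x 0.007120 = 0.001533 mol, converting that many moles of HN3 to N3-.
Remaining n(HN3) = 0.0007718 mol; n(N3-) = 0.001533 mol.
By Henderson-Hasselbalch, pH = pKa + log([A^-]/[HA]) = 4.72 + log(0.001533/0.0007718) = 4.72 + (+0.30) = 5.02.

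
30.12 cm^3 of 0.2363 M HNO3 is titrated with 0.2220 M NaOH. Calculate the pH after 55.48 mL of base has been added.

12.78

n(acid) = 0.2363 x 0.03012 = 0.007117 mol; n(NaOH) added = 0.2220 x 0.05548 = 0.01232 mol.
Base is in excess by 0.01232 - 0.007117 = 0.005199 mol in a total volume of 0.08560 L.
[OH^-] = 0.005199/0.08560 = 0.06074 M, so pOH = 1.22 and pH = 14.00 - 1.22 = 12.78.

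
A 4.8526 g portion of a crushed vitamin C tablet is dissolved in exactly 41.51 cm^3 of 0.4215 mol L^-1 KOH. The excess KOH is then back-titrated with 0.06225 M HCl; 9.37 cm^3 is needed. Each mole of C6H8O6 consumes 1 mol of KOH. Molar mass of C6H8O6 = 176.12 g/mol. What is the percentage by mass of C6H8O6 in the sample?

61.4%

Total n(KOH) added = 0.4215 x 0.04151 = 0.01750 mol.
n(HCl) used = 0.06225 x 0.009370 = 0.0005833 mol, which equals the excess n(KOH).
So n(KOH) consumed by the sample = 0.01750 - 0.0005833 = 0.01691 mol.
n(C6H8O6) = 0.01691 / 1 = 0.01691 mol.
mass C6H8O6 = 0.01691 x 176.12 = 2.979 g, so %C6H8O6 = 2.979/4.8526 x 100 = 61.4%.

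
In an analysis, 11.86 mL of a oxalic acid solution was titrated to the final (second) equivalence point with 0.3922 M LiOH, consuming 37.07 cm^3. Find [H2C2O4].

n(LiOH) = 0.3922 x 0.03707 = 0.01454 mol.
At the final (second) equivalence point, 2 mol OH^- react per mol H2C2O4, so n(H2C2O4) = 0.01454 / 2 = 0.007269 mol.
[H2C2O4] = 0.007269 / 0.01186 L = 0.613 M.

0.613 M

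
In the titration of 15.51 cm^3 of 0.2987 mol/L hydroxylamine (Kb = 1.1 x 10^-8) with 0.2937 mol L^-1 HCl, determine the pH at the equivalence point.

3.44

n(NH2OH) = 0.2987 x 0.01551 = 0.004633 mol; V(HCl) at equivalence = 0.004633/0.2937 = 0.01577 L.
At equivalence the base is fully converted to NH3OH+; total volume = 0.03128 L, so [NH3OH+] = 0.004633/0.03128 = 0.1481 M.
Ka(NH3OH+) = Kw/Kb = 1.0e-14 / 1.1 x 10^-8 = 9.09e-7.
[H^+] = sqrt(Ka x [NH3OH+]) = sqrt(9.09e-7 x 0.1481) = 0.000367 M.
pH = -log(0.000367) = 3.44.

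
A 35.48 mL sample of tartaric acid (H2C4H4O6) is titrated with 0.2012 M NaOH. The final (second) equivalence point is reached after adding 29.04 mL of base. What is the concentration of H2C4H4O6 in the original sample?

n(NaOH) = 0.2012 x 0.02904 = 0.005843 mol.
At the final (second) equivalence point, 2 mol OH^- react per mol H2C4H4O6, so n(H2C4H4O6) = 0.005843 / 2 = 0.002921 mol.
[H2C4H4O6] = 0.002921 / 0.03548 L = 0.0823 M.

0.0823 M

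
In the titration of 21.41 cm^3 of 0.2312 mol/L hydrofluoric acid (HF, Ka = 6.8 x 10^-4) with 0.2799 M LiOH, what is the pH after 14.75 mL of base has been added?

3.87

Initial n(HF) = 0.2312 x 0.02141 = 0.004950 mol.
n(LiOH) added = 0.2799 x 0.01475 = 0.004129 mol, converting that many moles of HF to F-.
Remaining n(HF) = 0.0008215 mol; n(F-) = 0.004129 mol.
By Henderson-Hasselbalch, pH = pKa + log([A^-]/[HA]) = 3.17 + log(0.004129/0.0008215) = 3.17 + (+0.70) = 3.87.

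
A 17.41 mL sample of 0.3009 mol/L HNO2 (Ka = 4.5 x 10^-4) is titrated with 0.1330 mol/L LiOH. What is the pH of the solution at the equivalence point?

n(HNO2) = 0.3009 x 0.01741 = 0.005239 mol; V(LiOH) at equivalence = 0.005239/0.1330 = 0.03939 L.
At equivalence all the acid is converted to NO2-; total volume = 0.01741 + 0.03939 = 0.05680 L, so [NO2-] = 0.005239/0.05680 = 0.09223 M.
Kb = Kw/Ka = 1.0e-14 / 4.5 x 10^-4 = 2.22e-11.
[OH^-] = sqrt(Kb x [NO2-]) = sqrt(2.22e-11 x 0.09223) = 1.43e-6 M.
pOH = 5.84, so pH = 14.00 - 5.84 = 8.16.

8.16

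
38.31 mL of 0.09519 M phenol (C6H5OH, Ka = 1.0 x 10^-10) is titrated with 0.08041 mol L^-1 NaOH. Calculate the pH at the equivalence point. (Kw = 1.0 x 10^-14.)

n(C6H5OH) = 0.09519 x 0.03831 = 0.003647 mol; V(NaOH) at equivalence = 0.003647/0.08041 = 0.04535 L.
At equivalence all the acid is converted to C6H5O-; total volume = 0.03831 + 0.04535 = 0.08366 L, so [C6H5O-] = 0.003647/0.08366 = 0.04359 M.
Kb = Kw/Ka = 1.0e-14 / 1.0 x 10^-10 = 0.000100.
[OH^-] = sqrt(Kb x [C6H5O-]) = sqrt(0.000100 x 0.04359) = 0.00209 M.
pOH = 2.68, so pH = 14.00 - 2.68 = 11.32.

11.32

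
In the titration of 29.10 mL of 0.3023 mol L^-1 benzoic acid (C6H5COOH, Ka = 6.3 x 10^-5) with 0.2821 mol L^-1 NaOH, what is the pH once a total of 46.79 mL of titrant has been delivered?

12.76

n(acid) = 0.3023 x 0.02910 = 0.008797 mol; n(NaOH) added = 0.2821 x 0.04679 = 0.01320 mol.
Base is in excess by 0.01320 - 0.008797 = 0.004403 mol in a total volume of 0.07589 L.
[OH^-] = 0.004403/0.07589 = 0.05801 M, so pOH = 1.24 and pH = 14.00 - 1.24 = 12.76.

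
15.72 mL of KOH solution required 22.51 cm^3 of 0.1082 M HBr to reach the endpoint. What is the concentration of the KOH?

n(HBr) delivered = 0.1082 x 0.02251 = 0.002436 mol.
For a 1:1 reaction, n(KOH) = 0.002436 mol.
[KOH] = 0.002436 mol / 0.01572 L = 0.155 M.

0.155 M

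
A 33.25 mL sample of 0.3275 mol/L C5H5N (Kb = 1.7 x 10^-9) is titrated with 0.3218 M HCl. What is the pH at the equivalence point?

3.01

n(C5H5N) = 0.3275 x 0.03325 = 0.01089 mol; V(HCl) at equivalence = 0.01089/0.3218 = 0.03384 L.
At equivalence the base is fully converted to C5H5NH+; total volume = 0.06709 L, so [C5H5NH+] = 0.01089/0.06709 = 0.1623 M.
Ka(C5H5NH+) = Kw/Kb = 1.0e-14 / 1.7 x 10^-9 = 5.88e-6.
[H^+] = sqrt(Ka x [C5H5NH+]) = sqrt(5.88e-6 x 0.1623) = 0.000977 M.
pH = -log(0.000977) = 3.01.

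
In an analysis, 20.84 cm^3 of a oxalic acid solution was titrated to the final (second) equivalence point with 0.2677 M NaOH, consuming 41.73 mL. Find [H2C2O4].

0.268 M

n(NaOH) = 0.2677 x 0.04173 = 0.01117 mol.
At the final (second) equivalence point, 2 mol OH^- react per mol H2C2O4, so n(H2C2O4) = 0.01117 / 2 = 0.005586 mol.
[H2C2O4] = 0.005586 / 0.02084 L = 0.268 M.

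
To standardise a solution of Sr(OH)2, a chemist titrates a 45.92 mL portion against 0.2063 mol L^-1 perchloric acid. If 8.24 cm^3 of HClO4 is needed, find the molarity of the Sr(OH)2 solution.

n(HClO4) delivered = 0.2063 x 0.008240 = 0.001700 mol.
The reaction is 1 Sr(OH)2 + 2 HClO4, so n(Sr(OH)2) = 0.001700 x 1/2 = 0.0008500 mol.
[Sr(OH)2] = 0.0008500 mol / 0.04592 L = 0.0185 M.

0.0185 M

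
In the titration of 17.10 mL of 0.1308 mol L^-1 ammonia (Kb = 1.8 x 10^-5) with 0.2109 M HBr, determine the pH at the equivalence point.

5.17

n(NH3) = 0.1308 x 0.01710 = 0.002237 mol; V(HBr) at equivalence = 0.002237/0.2109 = 0.01061 L.
At equivalence the base is fully converted to NH4+; total volume = 0.02771 L, so [NH4+] = 0.002237/0.02771 = 0.08073 M.
Ka(NH4+) = Kw/Kb = 1.0e-14 / 1.8 x 10^-5 = 5.56e-10.
[H^+] = sqrt(Ka x [NH4+]) = sqrt(5.56e-10 x 0.08073) = 6.70e-6 M.
pH = -log(6.70e-6) = 5.17.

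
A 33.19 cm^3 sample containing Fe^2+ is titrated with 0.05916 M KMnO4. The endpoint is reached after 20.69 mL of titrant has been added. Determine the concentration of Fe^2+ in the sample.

0.184 M

n(KMnO4) = 0.05916 x 0.02069 = 0.001224 mol.
From the balanced equation, 1 mol KMnO4 reacts with 5 mol Fe^2+, so n(Fe^2+) = 0.001224 x 5/1 = 0.006120 mol.
[Fe^2+] = 0.006120 / 0.03319 L = 0.184 M.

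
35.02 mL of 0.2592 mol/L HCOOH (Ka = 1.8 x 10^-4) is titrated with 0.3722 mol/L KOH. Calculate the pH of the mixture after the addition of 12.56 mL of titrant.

3.77

Initial n(HCOOH) = 0.2592 x 0.03502 = 0.009077 mol.
n(KOH) added = 0.3722 x 0.01256 = 0.004675 mol, converting that many moles of HCOOH to HCOO-.
Remaining n(HCOOH) = 0.004402 mol; n(HCOO-) = 0.004675 mol.
By Henderson-Hasselbalch, pH = pKa + log([A^-]/[HA]) = 3.74 + log(0.004675/0.004402) = 3.74 + (+0.03) = 3.77.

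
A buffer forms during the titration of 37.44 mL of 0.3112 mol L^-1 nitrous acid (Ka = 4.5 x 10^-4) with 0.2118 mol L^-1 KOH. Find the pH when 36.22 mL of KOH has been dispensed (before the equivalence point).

Initial n(HNO2) = 0.3112 x 0.03744 = 0.01165 mol.
n(KOH) added = 0.2118 x 0.03622 = 0.007671 mol, converting that many moles of HNO2 to NO2-.
Remaining n(HNO2) = 0.003980 mol; n(NO2-) = 0.007671 mol.
By Henderson-Hasselbalch, pH = pKa + log([A^-]/[HA]) = 3.35 + log(0.007671/0.003980) = 3.35 + (+0.28) = 3.63.

3.63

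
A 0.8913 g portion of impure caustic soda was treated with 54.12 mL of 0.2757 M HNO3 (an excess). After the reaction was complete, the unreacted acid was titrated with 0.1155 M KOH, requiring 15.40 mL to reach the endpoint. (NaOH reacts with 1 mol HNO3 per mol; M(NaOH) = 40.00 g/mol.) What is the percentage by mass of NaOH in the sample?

Total n(HNO3) added = 0.2757 x 0.05412 = 0.01492 mol.
n(KOH) used = 0.1155 x 0.01540 = 0.001779 mol, which equals the excess n(HNO3).
So n(HNO3) consumed by the sample = 0.01492 - 0.001779 = 0.01314 mol.
n(NaOH) = 0.01314 / 1 = 0.01314 mol.
mass NaOH = 0.01314 x 40.00 = 0.5257 g, so %NaOH = 0.5257/0.8913 x 100 = 59.0%.

59.0%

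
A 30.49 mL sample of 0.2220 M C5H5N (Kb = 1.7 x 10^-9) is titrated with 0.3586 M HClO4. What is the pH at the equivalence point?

3.05

n(C5H5N) = 0.2220 x 0.03049 = 0.006769 mol; V(HClO4) at equivalence = 0.006769/0.3586 = 0.01888 L.
At equivalence the base is fully converted to C5H5NH+; total volume = 0.04937 L, so [C5H5NH+] = 0.006769/0.04937 = 0.1371 M.
Ka(C5H5NH+) = Kw/Kb = 1.0e-14 / 1.7 x 10^-9 = 5.88e-6.
[H^+] = sqrt(Ka x [C5H5NH+]) = sqrt(5.88e-6 x 0.1371) = 0.000898 M.
pH = -log(0.000898) = 3.05.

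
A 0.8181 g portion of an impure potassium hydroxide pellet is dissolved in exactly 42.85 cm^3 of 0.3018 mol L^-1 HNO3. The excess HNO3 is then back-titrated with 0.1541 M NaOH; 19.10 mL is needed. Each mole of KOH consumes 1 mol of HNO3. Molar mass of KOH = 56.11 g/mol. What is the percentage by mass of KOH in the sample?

68.5%

Total n(HNO3) added = 0.3018 x 0.04285 = 0.01293 mol.
n(NaOH) used = 0.1541 x 0.01910 = 0.002943 mol, which equals the excess n(HNO3).
So n(HNO3) consumed by the sample = 0.01293 - 0.002943 = 0.009989 mol.
n(KOH) = 0.009989 / 1 = 0.009989 mol.
mass KOH = 0.009989 x 56.11 = 0.5605 g, so %KOH = 0.5605/0.8181 x 100 = 68.5%.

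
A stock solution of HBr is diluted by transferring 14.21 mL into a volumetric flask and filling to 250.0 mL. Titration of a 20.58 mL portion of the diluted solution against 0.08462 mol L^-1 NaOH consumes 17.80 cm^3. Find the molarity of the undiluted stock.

n(NaOH) = 0.08462 x 0.01780 = 0.001506 mol.
n(HBr) in the aliquot = 0.001506 mol.
[diluted HBr] = 0.001506 / 0.02058 = 0.07319 M.
Dilution factor = 250.0/14.21 = 17.59, so [stock] = 0.07319 x 17.59 = 1.29 M.

1.29 M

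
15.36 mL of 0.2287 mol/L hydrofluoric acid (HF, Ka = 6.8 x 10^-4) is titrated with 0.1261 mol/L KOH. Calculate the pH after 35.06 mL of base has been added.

12.26

n(acid) = 0.2287 x 0.01536 = 0.003513 mol; n(KOH) added = 0.1261 x 0.03506 = 0.004421 mol.
Base is in excess by 0.004421 - 0.003513 = 0.0009082 mol in a total volume of 0.05042 L.
[OH^-] = 0.0009082/0.05042 = 0.01801 M, so pOH = 1.74 and pH = 14.00 - 1.74 = 12.26.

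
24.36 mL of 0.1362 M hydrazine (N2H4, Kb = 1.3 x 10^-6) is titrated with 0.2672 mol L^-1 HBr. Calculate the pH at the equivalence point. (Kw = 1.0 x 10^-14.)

n(N2H4) = 0.1362 x 0.02436 = 0.003318 mol; V(HBr) at equivalence = 0.003318/0.2672 = 0.01242 L.
At equivalence the base is fully converted to N2H5+; total volume = 0.03678 L, so [N2H5+] = 0.003318/0.03678 = 0.09021 M.
Ka(N2H5+) = Kw/Kb = 1.0e-14 / 1.3 x 10^-6 = 7.69e-9.
[H^+] = sqrt(Ka x [N2H5+]) = sqrt(7.69e-9 x 0.09021) = 2.63e-5 M.
pH = -log(2.63e-5) = 4.58.

4.58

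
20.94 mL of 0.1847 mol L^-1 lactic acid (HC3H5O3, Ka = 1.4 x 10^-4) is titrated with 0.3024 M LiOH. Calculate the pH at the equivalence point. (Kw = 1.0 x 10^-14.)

8.46

n(HC3H5O3) = 0.1847 x 0.02094 = 0.003868 mol; V(LiOH) at equivalence = 0.003868/0.3024 = 0.01279 L.
At equivalence all the acid is converted to C3H5O3-; total volume = 0.02094 + 0.01279 = 0.03373 L, so [C3H5O3-] = 0.003868/0.03373 = 0.1147 M.
Kb = Kw/Ka = 1.0e-14 / 1.4 x 10^-4 = 7.14e-11.
[OH^-] = sqrt(Kb x [C3H5O3-]) = sqrt(7.14e-11 x 0.1147) = 2.86e-6 M.
pOH = 5.54, so pH = 14.00 - 5.54 = 8.46.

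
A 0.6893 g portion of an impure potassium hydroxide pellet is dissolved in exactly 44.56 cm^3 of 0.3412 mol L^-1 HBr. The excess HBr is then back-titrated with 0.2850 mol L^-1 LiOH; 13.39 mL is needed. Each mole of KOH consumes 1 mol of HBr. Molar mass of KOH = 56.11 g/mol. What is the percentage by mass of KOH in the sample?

Total n(HBr) added = 0.3412 x 0.04456 = 0.01520 mol.
n(LiOH) used = 0.2850 x 0.01339 = 0.003816 mol, which equals the excess n(HBr).
So n(HBr) consumed by the sample = 0.01520 - 0.003816 = 0.01139 mol.
n(KOH) = 0.01139 / 1 = 0.01139 mol.
mass KOH = 0.01139 x 56.11 = 0.6390 g, so %KOH = 0.6390/0.6893 x 100 = 92.7%.

92.7%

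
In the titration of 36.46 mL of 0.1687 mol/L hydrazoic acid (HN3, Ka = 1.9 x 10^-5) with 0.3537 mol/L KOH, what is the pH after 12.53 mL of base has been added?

5.13

Initial n(HN3) = 0.1687 x 0.03646 = 0.006151 mol.
n(KOH) added = 0.3537 x 0.01253 = 0.004432 mol, converting that many moles of HN3 to N3-.
Remaining n(HN3) = 0.001719 mol; n(N3-) = 0.004432 mol.
By Henderson-Hasselbalch, pH = pKa + log([A^-]/[HA]) = 4.72 + log(0.004432/0.001719) = 4.72 + (+0.41) = 5.13.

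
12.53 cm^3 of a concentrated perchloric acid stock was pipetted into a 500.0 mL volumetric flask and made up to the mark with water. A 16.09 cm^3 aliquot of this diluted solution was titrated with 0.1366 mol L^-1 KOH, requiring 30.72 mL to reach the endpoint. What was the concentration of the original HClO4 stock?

10.4 M

n(KOH) = 0.1366 x 0.03072 = 0.004196 mol.
n(HClO4) in the aliquot = 0.004196 mol.
[diluted HClO4] = 0.004196 / 0.01609 = 0.2608 M.
Dilution factor = 500.0/12.53 = 39.90, so [stock] = 0.2608 x 39.90 = 10.4 M.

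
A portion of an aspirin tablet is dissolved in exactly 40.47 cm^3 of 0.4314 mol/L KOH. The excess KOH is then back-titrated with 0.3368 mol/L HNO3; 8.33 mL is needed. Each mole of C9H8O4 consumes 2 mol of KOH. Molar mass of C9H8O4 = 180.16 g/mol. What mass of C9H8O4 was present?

Total n(KOH) added = 0.4314 x 0.04047 = 0.01746 mol.
n(HNO3) used = 0.3368 x 0.008330 = 0.002806 mol, which equals the excess n(KOH).
So n(KOH) consumed by the sample = 0.01746 - 0.002806 = 0.01465 mol.
n(C9H8O4) = 0.01465 / 2 = 0.007327 mol.
mass = 0.007327 mol x 180.16 g/mol = 1.32 g.

1.32 g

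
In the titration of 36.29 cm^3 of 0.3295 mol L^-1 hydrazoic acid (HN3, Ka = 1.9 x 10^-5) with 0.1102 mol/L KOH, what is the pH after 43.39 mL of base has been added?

4.54

Initial n(HN3) = 0.3295 x 0.03629 = 0.01196 mol.
n(KOH) added = 0.1102 x 0.04339 = 0.004782 mol, converting that many moles of HN3 to N3-.
Remaining n(HN3) = 0.007176 mol; n(N3-) = 0.004782 mol.
By Henderson-Hasselbalch, pH = pKa + log([A^-]/[HA]) = 4.72 + log(0.004782/0.007176) = 4.72 + (-0.18) = 4.54.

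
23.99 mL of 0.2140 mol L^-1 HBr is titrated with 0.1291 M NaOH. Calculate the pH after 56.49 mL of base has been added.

12.43

n(acid) = 0.2140 x 0.02399 = 0.005134 mol; n(NaOH) added = 0.1291 x 0.05649 = 0.007293 mol.
Base is in excess by 0.007293 - 0.005134 = 0.002159 mol in a total volume of 0.08048 L.
[OH^-] = 0.002159/0.08048 = 0.02683 M, so pOH = 1.57 and pH = 14.00 - 1.57 = 12.43.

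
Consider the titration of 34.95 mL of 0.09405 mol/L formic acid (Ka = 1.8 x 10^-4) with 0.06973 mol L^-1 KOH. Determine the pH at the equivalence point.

8.17

n(HCOOH) = 0.09405 x 0.03495 = 0.003287 mol; V(KOH) at equivalence = 0.003287/0.06973 = 0.04714 L.
At equivalence all the acid is converted to HCOO-; total volume = 0.03495 + 0.04714 = 0.08209 L, so [HCOO-] = 0.003287/0.08209 = 0.04004 M.
Kb = Kw/Ka = 1.0e-14 / 1.8 x 10^-4 = 5.56e-11.
[OH^-] = sqrt(Kb x [HCOO-]) = sqrt(5.56e-11 x 0.04004) = 1.49e-6 M.
pOH = 5.83, so pH = 14.00 - 5.83 = 8.17.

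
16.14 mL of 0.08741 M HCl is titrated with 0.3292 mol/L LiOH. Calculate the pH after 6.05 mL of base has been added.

n(acid) = 0.08741 x 0.01614 = 0.001411 mol; n(LiOH) added = 0.3292 x 0.006050 = 0.001992 mol.
Base is in excess by 0.001992 - 0.001411 = 0.0005809 mol in a total volume of 0.02219 L.
[OH^-] = 0.0005809/0.02219 = 0.02618 M, so pOH = 1.58 and pH = 14.00 - 1.58 = 12.42.

12.42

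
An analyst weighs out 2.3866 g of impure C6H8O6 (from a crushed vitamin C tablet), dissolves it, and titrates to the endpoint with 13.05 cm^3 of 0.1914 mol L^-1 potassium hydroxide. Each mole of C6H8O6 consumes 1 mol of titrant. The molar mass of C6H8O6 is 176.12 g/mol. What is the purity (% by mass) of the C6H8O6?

n(KOH) = 0.1914 x 0.01305 = 0.002498 mol.
n(C6H8O6) = 0.002498 / 1 = 0.002498 mol.
mass of C6H8O6 = 0.002498 x 176.12 = 0.4399 g.
% purity = 0.4399 / 2.3866 x 100 = 18.4%.

18.4%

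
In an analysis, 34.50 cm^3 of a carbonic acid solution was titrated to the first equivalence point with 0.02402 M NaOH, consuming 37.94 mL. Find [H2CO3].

n(NaOH) = 0.02402 x 0.03794 = 0.0009113 mol.
At the first equivalence point, 1 mol OH^- react per mol H2CO3, so n(H2CO3) = 0.0009113 / 1 = 0.0009113 mol.
[H2CO3] = 0.0009113 / 0.03450 L = 0.0264 M.

0.0264 M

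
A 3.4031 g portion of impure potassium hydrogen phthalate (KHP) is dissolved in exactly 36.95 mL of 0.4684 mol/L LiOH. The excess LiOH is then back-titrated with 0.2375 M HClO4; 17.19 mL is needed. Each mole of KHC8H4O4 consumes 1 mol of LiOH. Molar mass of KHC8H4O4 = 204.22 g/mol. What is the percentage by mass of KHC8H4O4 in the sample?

79.4%

Total n(LiOH) added = 0.4684 x 0.03695 = 0.01731 mol.
n(HClO4) used = 0.2375 x 0.01719 = 0.004083 mol, which equals the excess n(LiOH).
So n(LiOH) consumed by the sample = 0.01731 - 0.004083 = 0.01322 mol.
n(KHC8H4O4) = 0.01322 / 1 = 0.01322 mol.
mass KHC8H4O4 = 0.01322 x 204.22 = 2.701 g, so %KHC8H4O4 = 2.701/3.4031 x 100 = 79.4%.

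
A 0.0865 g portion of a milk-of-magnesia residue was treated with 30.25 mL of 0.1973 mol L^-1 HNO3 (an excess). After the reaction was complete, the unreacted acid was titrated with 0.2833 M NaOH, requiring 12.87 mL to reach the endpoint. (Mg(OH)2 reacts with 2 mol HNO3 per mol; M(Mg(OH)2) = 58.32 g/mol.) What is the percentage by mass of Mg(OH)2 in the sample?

Total n(HNO3) added = 0.1973 x 0.03025 = 0.005968 mol.
n(NaOH) used = 0.2833 x 0.01287 = 0.003646 mol, which equals the excess n(HNO3).
So n(HNO3) consumed by the sample = 0.005968 - 0.003646 = 0.002322 mol.
n(Mg(OH)2) = 0.002322 / 2 = 0.001161 mol.
mass Mg(OH)2 = 0.001161 x 58.32 = 0.06772 g, so %Mg(OH)2 = 0.06772/0.0865 x 100 = 78.3%.

78.3%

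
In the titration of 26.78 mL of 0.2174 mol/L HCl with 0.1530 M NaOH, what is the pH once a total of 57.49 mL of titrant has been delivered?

12.55

n(acid) = 0.2174 x 0.02678 = 0.005822 mol; n(NaOH) added = 0.1530 x 0.05749 = 0.008796 mol.
Base is in excess by 0.008796 - 0.005822 = 0.002974 mol in a total volume of 0.08427 L.
[OH^-] = 0.002974/0.08427 = 0.03529 M, so pOH = 1.45 and pH = 14.00 - 1.45 = 12.55.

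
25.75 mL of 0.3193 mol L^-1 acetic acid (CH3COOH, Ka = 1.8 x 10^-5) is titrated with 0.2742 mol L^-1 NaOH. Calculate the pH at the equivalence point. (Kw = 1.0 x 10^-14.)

n(CH3COOH) = 0.3193 x 0.02575 = 0.008222 mol; V(NaOH) at equivalence = 0.008222/0.2742 = 0.02999 L.
At equivalence all the acid is converted to CH3COO-; total volume = 0.02575 + 0.02999 = 0.05574 L, so [CH3COO-] = 0.008222/0.05574 = 0.1475 M.
Kb = Kw/Ka = 1.0e-14 / 1.8 x 10^-5 = 5.56e-10.
[OH^-] = sqrt(Kb x [CH3COO-]) = sqrt(5.56e-10 x 0.1475) = 9.05e-6 M.
pOH = 5.04, so pH = 14.00 - 5.04 = 8.96.

8.96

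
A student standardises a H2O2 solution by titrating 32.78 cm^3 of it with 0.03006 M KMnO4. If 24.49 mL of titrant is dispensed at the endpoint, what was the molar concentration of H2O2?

n(KMnO4) = 0.03006 x 0.02449 = 0.0007362 mol.
From the balanced equation, 2 mol KMnO4 reacts with 5 mol H2O2, so n(H2O2) = 0.0007362 x 5/2 = 0.001840 mol.
[H2O2] = 0.001840 / 0.03278 L = 0.0561 M.

0.0561 M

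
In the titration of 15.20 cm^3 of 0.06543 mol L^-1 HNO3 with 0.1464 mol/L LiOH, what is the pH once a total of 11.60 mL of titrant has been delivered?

n(acid) = 0.06543 x 0.01520 = 0.0009945 mol; n(LiOH) added = 0.1464 x 0.01160 = 0.001698 mol.
Base is in excess by 0.001698 - 0.0009945 = 0.0007037 mol in a total volume of 0.02680 L.
[OH^-] = 0.0007037/0.02680 = 0.02626 M, so pOH = 1.58 and pH = 14.00 - 1.58 = 12.42.

12.42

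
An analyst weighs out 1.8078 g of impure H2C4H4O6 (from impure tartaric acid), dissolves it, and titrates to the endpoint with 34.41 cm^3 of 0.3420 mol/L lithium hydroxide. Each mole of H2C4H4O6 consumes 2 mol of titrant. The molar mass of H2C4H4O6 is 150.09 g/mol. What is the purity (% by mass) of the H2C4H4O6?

n(LiOH) = 0.3420 x 0.03441 = 0.01177 mol.
n(H2C4H4O6) = 0.01177 / 2 = 0.005884 mol.
mass of H2C4H4O6 = 0.005884 x 150.09 = 0.8831 g.
% purity = 0.8831 / 1.8078 x 100 = 48.9%.

48.9%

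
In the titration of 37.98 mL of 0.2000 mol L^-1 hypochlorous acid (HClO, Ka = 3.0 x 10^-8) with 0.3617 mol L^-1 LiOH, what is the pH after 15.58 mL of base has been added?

7.98

Initial n(HClO) = 0.2000 x 0.03798 = 0.007596 mol.
n(LiOH) added = 0.3617 x 0.01558 = 0.005635 mol, converting that many moles of HClO to ClO-.
Remaining n(HClO) = 0.001961 mol; n(ClO-) = 0.005635 mol.
By Henderson-Hasselbalch, pH = pKa + log([A^-]/[HA]) = 7.52 + log(0.005635/0.001961) = 7.52 + (+0.46) = 7.98.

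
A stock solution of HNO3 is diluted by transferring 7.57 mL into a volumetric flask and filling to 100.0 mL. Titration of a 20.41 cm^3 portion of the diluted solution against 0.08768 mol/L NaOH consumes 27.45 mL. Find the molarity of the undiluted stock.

1.56 M

n(NaOH) = 0.08768 x 0.02745 = 0.002407 mol.
n(HNO3) in the aliquot = 0.002407 mol.
[diluted HNO3] = 0.002407 / 0.02041 = 0.1179 M.
Dilution factor = 100.0/7.570 = 13.21, so [stock] = 0.1179 x 13.21 = 1.56 M.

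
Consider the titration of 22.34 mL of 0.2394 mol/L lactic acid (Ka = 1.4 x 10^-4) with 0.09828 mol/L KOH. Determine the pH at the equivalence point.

8.35

n(HC3H5O3) = 0.2394 x 0.02234 = 0.005348 mol; V(KOH) at equivalence = 0.005348/0.09828 = 0.05442 L.
At equivalence all the acid is converted to C3H5O3-; total volume = 0.02234 + 0.05442 = 0.07676 L, so [C3H5O3-] = 0.005348/0.07676 = 0.06968 M.
Kb = Kw/Ka = 1.0e-14 / 1.4 x 10^-4 = 7.14e-11.
[OH^-] = sqrt(Kb x [C3H5O3-]) = sqrt(7.14e-11 x 0.06968) = 2.23e-6 M.
pOH = 5.65, so pH = 14.00 - 5.65 = 8.35.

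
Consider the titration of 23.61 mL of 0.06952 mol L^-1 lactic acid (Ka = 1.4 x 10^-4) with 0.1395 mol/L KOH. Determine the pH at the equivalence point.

n(HC3H5O3) = 0.06952 x 0.02361 = 0.001641 mol; V(KOH) at equivalence = 0.001641/0.1395 = 0.01177 L.
At equivalence all the acid is converted to C3H5O3-; total volume = 0.02361 + 0.01177 = 0.03538 L, so [C3H5O3-] = 0.001641/0.03538 = 0.04640 M.
Kb = Kw/Ka = 1.0e-14 / 1.4 x 10^-4 = 7.14e-11.
[OH^-] = sqrt(Kb x [C3H5O3-]) = sqrt(7.14e-11 x 0.04640) = 1.82e-6 M.
pOH = 5.74, so pH = 14.00 - 5.74 = 8.26.

8.26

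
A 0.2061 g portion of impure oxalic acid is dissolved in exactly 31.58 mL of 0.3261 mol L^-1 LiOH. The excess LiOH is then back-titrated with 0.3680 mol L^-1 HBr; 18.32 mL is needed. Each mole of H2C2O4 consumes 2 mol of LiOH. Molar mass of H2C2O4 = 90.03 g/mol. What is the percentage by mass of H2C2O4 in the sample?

Total n(LiOH) added = 0.3261 x 0.03158 = 0.01030 mol.
n(HBr) used = 0.3680 x 0.01832 = 0.006742 mol, which equals the excess n(LiOH).
So n(LiOH) consumed by the sample = 0.01030 - 0.006742 = 0.003556 mol.
n(H2C2O4) = 0.003556 / 2 = 0.001778 mol.
mass H2C2O4 = 0.001778 x 90.03 = 0.1601 g, so %H2C2O4 = 0.1601/0.2061 x 100 = 77.7%.

77.7%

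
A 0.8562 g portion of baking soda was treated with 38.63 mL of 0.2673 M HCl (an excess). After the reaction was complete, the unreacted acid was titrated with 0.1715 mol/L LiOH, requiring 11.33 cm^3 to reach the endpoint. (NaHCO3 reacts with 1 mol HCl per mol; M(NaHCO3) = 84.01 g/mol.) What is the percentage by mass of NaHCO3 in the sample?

82.3%

Total n(HCl) added = 0.2673 x 0.03863 = 0.01033 mol.
n(LiOH) used = 0.1715 x 0.01133 = 0.001943 mol, which equals the excess n(HCl).
So n(HCl) consumed by the sample = 0.01033 - 0.001943 = 0.008383 mol.
n(NaHCO3) = 0.008383 / 1 = 0.008383 mol.
mass NaHCO3 = 0.008383 x 84.01 = 0.7042 g, so %NaHCO3 = 0.7042/0.8562 x 100 = 82.3%.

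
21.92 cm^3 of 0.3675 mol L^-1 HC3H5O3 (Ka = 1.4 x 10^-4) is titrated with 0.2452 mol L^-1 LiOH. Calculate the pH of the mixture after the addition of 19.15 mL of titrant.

Initial n(HC3H5O3) = 0.3675 x 0.02192 = 0.008056 mol.
n(LiOH) added = 0.2452 x 0.01915 = 0.004696 mol, converting that many moles of HC3H5O3 to C3H5O3-.
Remaining n(HC3H5O3) = 0.003360 mol; n(C3H5O3-) = 0.004696 mol.
By Henderson-Hasselbalch, pH = pKa + log([A^-]/[HA]) = 3.85 + log(0.004696/0.003360) = 3.85 + (+0.15) = 4.00.

4.00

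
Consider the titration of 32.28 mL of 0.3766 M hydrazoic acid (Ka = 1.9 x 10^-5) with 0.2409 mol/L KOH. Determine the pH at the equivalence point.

n(HN3) = 0.3766 x 0.03228 = 0.01216 mol; V(KOH) at equivalence = 0.01216/0.2409 = 0.05046 L.
At equivalence all the acid is converted to N3-; total volume = 0.03228 + 0.05046 = 0.08274 L, so [N3-] = 0.01216/0.08274 = 0.1469 M.
Kb = Kw/Ka = 1.0e-14 / 1.9 x 10^-5 = 5.26e-10.
[OH^-] = sqrt(Kb x [N3-]) = sqrt(5.26e-10 x 0.1469) = 8.79e-6 M.
pOH = 5.06, so pH = 14.00 - 5.06 = 8.94.

8.94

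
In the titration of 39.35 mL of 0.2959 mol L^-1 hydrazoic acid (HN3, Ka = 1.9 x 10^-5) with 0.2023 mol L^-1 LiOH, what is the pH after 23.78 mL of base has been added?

4.57

Initial n(HN3) = 0.2959 x 0.03935 = 0.01164 mol.
n(LiOH) added = 0.2023 x 0.02378 = 0.004811 mol, converting that many moles of HN3 to N3-.
Remaining n(HN3) = 0.006833 mol; n(N3-) = 0.004811 mol.
By Henderson-Hasselbalch, pH = pKa + log([A^-]/[HA]) = 4.72 + log(0.004811/0.006833) = 4.72 + (-0.15) = 4.57.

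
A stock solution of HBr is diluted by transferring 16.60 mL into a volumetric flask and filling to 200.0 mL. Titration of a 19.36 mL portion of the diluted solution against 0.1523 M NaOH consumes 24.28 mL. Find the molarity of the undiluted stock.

2.30 M

n(NaOH) = 0.1523 x 0.02428 = 0.003698 mol.
n(HBr) in the aliquot = 0.003698 mol.
[diluted HBr] = 0.003698 / 0.01936 = 0.1910 M.
Dilution factor = 200.0/16.60 = 12.05, so [stock] = 0.1910 x 12.05 = 2.30 M.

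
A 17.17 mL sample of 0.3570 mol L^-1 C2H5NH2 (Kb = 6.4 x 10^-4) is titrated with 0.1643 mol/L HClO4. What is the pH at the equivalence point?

n(C2H5NH2) = 0.3570 x 0.01717 = 0.006130 mol; V(HClO4) at equivalence = 0.006130/0.1643 = 0.03731 L.
At equivalence the base is fully converted to C2H5NH3+; total volume = 0.05448 L, so [C2H5NH3+] = 0.006130/0.05448 = 0.1125 M.
Ka(C2H5NH3+) = Kw/Kb = 1.0e-14 / 6.4 x 10^-4 = 1.56e-11.
[H^+] = sqrt(Ka x [C2H5NH3+]) = sqrt(1.56e-11 x 0.1125) = 1.33e-6 M.
pH = -log(1.33e-6) = 5.88.

5.88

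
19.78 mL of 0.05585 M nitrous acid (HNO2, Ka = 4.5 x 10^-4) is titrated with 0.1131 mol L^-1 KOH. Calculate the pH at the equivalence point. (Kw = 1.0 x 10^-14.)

7.96

n(HNO2) = 0.05585 x 0.01978 = 0.001105 mol; V(KOH) at equivalence = 0.001105/0.1131 = 0.009768 L.
At equivalence all the acid is converted to NO2-; total volume = 0.01978 + 0.009768 = 0.02955 L, so [NO2-] = 0.001105/0.02955 = 0.03739 M.
Kb = Kw/Ka = 1.0e-14 / 4.5 x 10^-4 = 2.22e-11.
[OH^-] = sqrt(Kb x [NO2-]) = sqrt(2.22e-11 x 0.03739) = 9.12e-7 M.
pOH = 6.04, so pH = 14.00 - 6.04 = 7.96.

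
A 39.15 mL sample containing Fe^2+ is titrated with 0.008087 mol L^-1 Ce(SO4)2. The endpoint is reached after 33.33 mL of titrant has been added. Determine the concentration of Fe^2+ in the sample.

n(Ce(SO4)2) = 0.008087 x 0.03333 = 0.0002695 mol.
From the balanced equation, 1 mol Ce(SO4)2 reacts with 1 mol Fe^2+, so n(Fe^2+) = 0.0002695 x 1/1 = 0.0002695 mol.
[Fe^2+] = 0.0002695 / 0.03915 L = 0.00688 M.

0.00688 M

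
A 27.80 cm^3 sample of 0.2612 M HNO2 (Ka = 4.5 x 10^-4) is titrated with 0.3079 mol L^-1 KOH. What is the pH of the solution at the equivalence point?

n(HNO2) = 0.2612 x 0.02780 = 0.007261 mol; V(KOH) at equivalence = 0.007261/0.3079 = 0.02358 L.
At equivalence all the acid is converted to NO2-; total volume = 0.02780 + 0.02358 = 0.05138 L, so [NO2-] = 0.007261/0.05138 = 0.1413 M.
Kb = Kw/Ka = 1.0e-14 / 4.5 x 10^-4 = 2.22e-11.
[OH^-] = sqrt(Kb x [NO2-]) = sqrt(2.22e-11 x 0.1413) = 1.77e-6 M.
pOH = 5.75, so pH = 14.00 - 5.75 = 8.25.

8.25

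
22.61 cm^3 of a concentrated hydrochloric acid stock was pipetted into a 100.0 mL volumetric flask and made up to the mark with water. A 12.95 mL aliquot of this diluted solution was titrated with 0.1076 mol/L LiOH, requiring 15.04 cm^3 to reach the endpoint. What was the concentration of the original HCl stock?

n(LiOH) = 0.1076 x 0.01504 = 0.001618 mol.
n(HCl) in the aliquot = 0.001618 mol.
[diluted HCl] = 0.001618 / 0.01295 = 0.1250 M.
Dilution factor = 100.0/22.61 = 4.423, so [stock] = 0.1250 x 4.423 = 0.553 M.

0.553 M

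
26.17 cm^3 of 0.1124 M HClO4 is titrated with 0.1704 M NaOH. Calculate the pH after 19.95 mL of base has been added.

n(acid) = 0.1124 x 0.02617 = 0.002942 mol; n(NaOH) added = 0.1704 x 0.01995 = 0.003399 mol.
Base is in excess by 0.003399 - 0.002942 = 0.0004580 mol in a total volume of 0.04612 L.
[OH^-] = 0.0004580/0.04612 = 0.009930 M, so pOH = 2.00 and pH = 14.00 - 2.00 = 12.00.

12.00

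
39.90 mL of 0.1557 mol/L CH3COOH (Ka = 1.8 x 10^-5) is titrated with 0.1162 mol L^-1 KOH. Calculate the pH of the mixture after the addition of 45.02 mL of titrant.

5.47

Initial n(CH3COOH) = 0.1557 x 0.03990 = 0.006212 mol.
n(KOH) added = 0.1162 x 0.04502 = 0.005231 mol, converting that many moles of CH3COOH to CH3COO-.
Remaining n(CH3COOH) = 0.0009811 mol; n(CH3COO-) = 0.005231 mol.
By Henderson-Hasselbalch, pH = pKa + log([A^-]/[HA]) = 4.74 + log(0.005231/0.0009811) = 4.74 + (+0.73) = 5.47.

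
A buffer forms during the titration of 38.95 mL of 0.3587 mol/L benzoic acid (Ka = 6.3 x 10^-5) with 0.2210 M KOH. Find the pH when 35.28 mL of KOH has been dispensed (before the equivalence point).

4.30

Initial n(C6H5COOH) = 0.3587 x 0.03895 = 0.01397 mol.
n(KOH) added = 0.2210 x 0.03528 = 0.007797 mol, converting that many moles of C6H5COOH to C6H5COO-.
Remaining n(C6H5COOH) = 0.006174 mol; n(C6H5COO-) = 0.007797 mol.
By Henderson-Hasselbalch, pH = pKa + log([A^-]/[HA]) = 4.20 + log(0.007797/0.006174) = 4.20 + (+0.10) = 4.30.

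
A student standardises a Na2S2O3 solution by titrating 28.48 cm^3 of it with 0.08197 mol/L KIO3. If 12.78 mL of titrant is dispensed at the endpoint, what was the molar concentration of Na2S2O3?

n(KIO3) = 0.08197 x 0.01278 = 0.001048 mol.
From the balanced equation, 1 mol KIO3 reacts with 6 mol Na2S2O3, so n(Na2S2O3) = 0.001048 x 6/1 = 0.006285 mol.
[Na2S2O3] = 0.006285 / 0.02848 L = 0.221 M.

0.221 M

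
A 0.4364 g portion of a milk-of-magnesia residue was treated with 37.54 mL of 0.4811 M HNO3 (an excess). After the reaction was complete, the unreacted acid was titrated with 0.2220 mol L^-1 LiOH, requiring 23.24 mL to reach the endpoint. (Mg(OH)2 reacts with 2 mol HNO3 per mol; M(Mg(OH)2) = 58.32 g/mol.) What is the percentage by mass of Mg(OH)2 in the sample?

Total n(HNO3) added = 0.4811 x 0.03754 = 0.01806 mol.
n(LiOH) used = 0.2220 x 0.02324 = 0.005159 mol, which equals the excess n(HNO3).
So n(HNO3) consumed by the sample = 0.01806 - 0.005159 = 0.01290 mol.
n(Mg(OH)2) = 0.01290 / 2 = 0.006451 mol.
mass Mg(OH)2 = 0.006451 x 58.32 = 0.3762 g, so %Mg(OH)2 = 0.3762/0.4364 x 100 = 86.2%.

86.2%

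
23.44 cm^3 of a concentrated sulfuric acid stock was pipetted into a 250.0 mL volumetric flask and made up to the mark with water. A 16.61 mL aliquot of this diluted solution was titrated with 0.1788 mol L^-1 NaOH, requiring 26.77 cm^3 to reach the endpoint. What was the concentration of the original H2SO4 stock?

1.54 M

n(NaOH) = 0.1788 x 0.02677 = 0.004786 mol.
n(H2SO4) in the aliquot = 0.004786 x 1/2 = 0.002393 mol.
[diluted H2SO4] = 0.002393 / 0.01661 = 0.1441 M.
Dilution factor = 250.0/23.44 = 10.67, so [stock] = 0.1441 x 10.67 = 1.54 M.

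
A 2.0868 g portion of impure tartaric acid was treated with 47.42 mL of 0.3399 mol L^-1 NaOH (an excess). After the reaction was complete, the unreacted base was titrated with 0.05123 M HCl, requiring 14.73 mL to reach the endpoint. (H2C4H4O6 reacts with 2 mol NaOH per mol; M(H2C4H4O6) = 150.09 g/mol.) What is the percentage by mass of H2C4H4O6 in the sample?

Total n(NaOH) added = 0.3399 x 0.04742 = 0.01612 mol.
n(HCl) used = 0.05123 x 0.01473 = 0.0007546 mol, which equals the excess n(NaOH).
So n(NaOH) consumed by the sample = 0.01612 - 0.0007546 = 0.01536 mol.
n(H2C4H4O6) = 0.01536 / 2 = 0.007682 mol.
mass H2C4H4O6 = 0.007682 x 150.09 = 1.153 g, so %H2C4H4O6 = 1.153/2.0868 x 100 = 55.2%.

55.2%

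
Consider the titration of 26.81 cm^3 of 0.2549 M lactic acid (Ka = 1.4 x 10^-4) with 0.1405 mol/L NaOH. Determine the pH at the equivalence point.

8.41

n(HC3H5O3) = 0.2549 x 0.02681 = 0.006834 mol; V(NaOH) at equivalence = 0.006834/0.1405 = 0.04864 L.
At equivalence all the acid is converted to C3H5O3-; total volume = 0.02681 + 0.04864 = 0.07545 L, so [C3H5O3-] = 0.006834/0.07545 = 0.09058 M.
Kb = Kw/Ka = 1.0e-14 / 1.4 x 10^-4 = 7.14e-11.
[OH^-] = sqrt(Kb x [C3H5O3-]) = sqrt(7.14e-11 x 0.09058) = 2.54e-6 M.
pOH = 5.59, so pH = 14.00 - 5.59 = 8.41.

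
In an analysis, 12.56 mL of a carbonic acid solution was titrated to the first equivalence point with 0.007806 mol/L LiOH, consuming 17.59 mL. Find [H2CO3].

n(LiOH) = 0.007806 x 0.01759 = 0.0001373 mol.
At the first equivalence point, 1 mol OH^- react per mol H2CO3, so n(H2CO3) = 0.0001373 / 1 = 0.0001373 mol.
[H2CO3] = 0.0001373 / 0.01256 L = 0.0109 M.

0.0109 M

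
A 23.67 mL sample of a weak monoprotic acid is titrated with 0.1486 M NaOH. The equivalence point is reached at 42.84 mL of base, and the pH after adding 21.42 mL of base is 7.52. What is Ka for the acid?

3.0 x 10^-8

21.42 mL is half of the equivalence volume, so this is the half-equivalence point where [HA] = [A^-].
At half-equivalence pH = pKa, so pKa = 7.52.
Ka = 10^(-7.52) = 3.0 x 10^-8.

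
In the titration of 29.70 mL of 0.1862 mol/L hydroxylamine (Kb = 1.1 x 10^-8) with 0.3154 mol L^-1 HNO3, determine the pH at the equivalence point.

3.49

n(NH2OH) = 0.1862 x 0.02970 = 0.005530 mol; V(HNO3) at equivalence = 0.005530/0.3154 = 0.01753 L.
At equivalence the base is fully converted to NH3OH+; total volume = 0.04723 L, so [NH3OH+] = 0.005530/0.04723 = 0.1171 M.
Ka(NH3OH+) = Kw/Kb = 1.0e-14 / 1.1 x 10^-8 = 9.09e-7.
[H^+] = sqrt(Ka x [NH3OH+]) = sqrt(9.09e-7 x 0.1171) = 0.000326 M.
pH = -log(0.000326) = 3.49.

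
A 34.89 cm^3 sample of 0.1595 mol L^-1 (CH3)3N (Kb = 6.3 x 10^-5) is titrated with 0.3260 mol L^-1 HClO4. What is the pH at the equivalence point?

n((CH3)3N) = 0.1595 x 0.03489 = 0.005565 mol; V(HClO4) at equivalence = 0.005565/0.3260 = 0.01707 L.
At equivalence the base is fully converted to (CH3)3NH+; total volume = 0.05196 L, so [(CH3)3NH+] = 0.005565/0.05196 = 0.1071 M.
Ka((CH3)3NH+) = Kw/Kb = 1.0e-14 / 6.3 x 10^-5 = 1.59e-10.
[H^+] = sqrt(Ka x [(CH3)3NH+]) = sqrt(1.59e-10 x 0.1071) = 4.12e-6 M.
pH = -log(4.12e-6) = 5.38.

5.38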